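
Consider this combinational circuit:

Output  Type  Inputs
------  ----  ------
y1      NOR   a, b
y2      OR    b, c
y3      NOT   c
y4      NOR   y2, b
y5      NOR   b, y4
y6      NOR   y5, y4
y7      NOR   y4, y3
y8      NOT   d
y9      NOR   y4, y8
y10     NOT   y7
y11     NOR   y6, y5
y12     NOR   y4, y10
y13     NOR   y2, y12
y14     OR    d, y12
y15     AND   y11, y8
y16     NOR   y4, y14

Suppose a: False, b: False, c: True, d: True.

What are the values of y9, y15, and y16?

y2 = b OR c = False OR True = True
y3 = NOT c = NOT True = False
y4 = y2 NOR b = True NOR False = False
y5 = b NOR y4 = False NOR False = True
y6 = y5 NOR y4 = True NOR False = False
y7 = y4 NOR y3 = False NOR False = True
y8 = NOT d = NOT True = False
y9 = y4 NOR y8 = False NOR False = True
y10 = NOT y7 = NOT True = False
y11 = y6 NOR y5 = False NOR True = False
y12 = y4 NOR y10 = False NOR False = True
y14 = d OR y12 = True OR True = True
y15 = y11 AND y8 = False AND False = False
y16 = y4 NOR y14 = False NOR True = False

y9 = True, y15 = False, y16 = False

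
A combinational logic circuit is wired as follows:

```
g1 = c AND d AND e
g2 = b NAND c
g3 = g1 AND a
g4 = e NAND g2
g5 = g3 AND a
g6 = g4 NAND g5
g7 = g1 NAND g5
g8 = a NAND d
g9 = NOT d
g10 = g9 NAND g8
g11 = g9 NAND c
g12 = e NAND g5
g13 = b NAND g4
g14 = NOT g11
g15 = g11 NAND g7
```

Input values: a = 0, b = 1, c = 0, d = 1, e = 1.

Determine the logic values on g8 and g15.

g8 = 1, g15 = 0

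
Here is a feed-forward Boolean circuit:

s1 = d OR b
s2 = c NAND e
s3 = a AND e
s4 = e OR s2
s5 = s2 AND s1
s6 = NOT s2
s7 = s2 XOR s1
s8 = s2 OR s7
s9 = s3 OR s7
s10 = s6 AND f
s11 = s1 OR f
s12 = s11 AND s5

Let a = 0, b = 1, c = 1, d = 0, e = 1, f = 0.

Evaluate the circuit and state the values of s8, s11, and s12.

s1 = d OR b = 0 OR 1 = 1
s2 = c NAND e = 1 NAND 1 = 0
s5 = s2 AND s1 = 0 AND 1 = 0
s7 = s2 XOR s1 = 0 XOR 1 = 1
s8 = s2 OR s7 = 0 OR 1 = 1
s11 = s1 OR f = 1 OR 0 = 1
s12 = s11 AND s5 = 1 AND 0 = 0

s8 = 1  s11 = 1  s12 = 0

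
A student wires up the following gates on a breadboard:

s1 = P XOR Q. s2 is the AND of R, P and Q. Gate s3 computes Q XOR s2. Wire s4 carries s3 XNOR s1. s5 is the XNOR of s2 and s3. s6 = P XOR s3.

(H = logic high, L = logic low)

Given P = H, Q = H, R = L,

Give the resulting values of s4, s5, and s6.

s4 = L, s5 = L, s6 = L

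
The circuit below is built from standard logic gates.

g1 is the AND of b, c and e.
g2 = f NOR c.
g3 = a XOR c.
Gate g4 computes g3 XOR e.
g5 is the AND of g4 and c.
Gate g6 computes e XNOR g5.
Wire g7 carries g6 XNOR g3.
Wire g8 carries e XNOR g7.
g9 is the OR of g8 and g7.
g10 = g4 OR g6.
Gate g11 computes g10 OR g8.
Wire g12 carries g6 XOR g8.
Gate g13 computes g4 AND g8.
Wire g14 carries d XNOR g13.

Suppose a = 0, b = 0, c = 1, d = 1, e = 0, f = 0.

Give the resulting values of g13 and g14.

g3 = a XOR c = 0 XOR 1 = 1
g4 = g3 XOR e = 1 XOR 0 = 1
g5 = g4 AND c = 1 AND 1 = 1
g6 = e XNOR g5 = 0 XNOR 1 = 0
g7 = g6 XNOR g3 = 0 XNOR 1 = 0
g8 = e XNOR g7 = 0 XNOR 0 = 1
g13 = g4 AND g8 = 1 AND 1 = 1
g14 = d XNOR g13 = 1 XNOR 1 = 1

g13 = 1, g14 = 1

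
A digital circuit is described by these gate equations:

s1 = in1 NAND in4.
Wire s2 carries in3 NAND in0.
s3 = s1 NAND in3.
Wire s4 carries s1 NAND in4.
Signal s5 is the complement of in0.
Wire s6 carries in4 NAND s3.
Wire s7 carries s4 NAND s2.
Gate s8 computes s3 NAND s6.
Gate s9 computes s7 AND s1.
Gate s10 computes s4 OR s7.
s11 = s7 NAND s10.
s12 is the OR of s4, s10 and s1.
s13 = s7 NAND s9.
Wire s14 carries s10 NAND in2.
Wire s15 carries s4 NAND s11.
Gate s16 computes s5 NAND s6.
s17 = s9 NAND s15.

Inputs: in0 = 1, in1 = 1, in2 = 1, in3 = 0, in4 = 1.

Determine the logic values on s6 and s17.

s6 = 0; s17 = 1

s1 = in1 NAND in4 = 1 NAND 1 = 0
s2 = in3 NAND in0 = 0 NAND 1 = 1
s3 = s1 NAND in3 = 0 NAND 0 = 1
s4 = s1 NAND in4 = 0 NAND 1 = 1
s6 = in4 NAND s3 = 1 NAND 1 = 0
s7 = s4 NAND s2 = 1 NAND 1 = 0
s9 = s7 AND s1 = 0 AND 0 = 0
s10 = s4 OR s7 = 1 OR 0 = 1
s11 = s7 NAND s10 = 0 NAND 1 = 1
s15 = s4 NAND s11 = 1 NAND 1 = 0
s17 = s9 NAND s15 = 0 NAND 0 = 1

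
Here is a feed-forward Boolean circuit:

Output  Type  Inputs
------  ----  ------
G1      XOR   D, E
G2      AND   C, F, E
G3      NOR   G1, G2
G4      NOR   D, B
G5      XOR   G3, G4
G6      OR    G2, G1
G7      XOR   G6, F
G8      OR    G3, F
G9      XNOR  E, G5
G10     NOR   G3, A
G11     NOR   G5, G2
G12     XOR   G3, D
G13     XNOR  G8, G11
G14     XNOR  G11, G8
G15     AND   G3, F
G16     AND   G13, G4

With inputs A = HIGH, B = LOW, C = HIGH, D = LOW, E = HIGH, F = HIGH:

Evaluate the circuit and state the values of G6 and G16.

G6 = HIGH; G16 = LOW

G1 = D XOR E = LOW XOR HIGH = HIGH
G2 = C AND F AND E = HIGH AND HIGH AND HIGH = HIGH
G3 = G1 NOR G2 = HIGH NOR HIGH = LOW
G4 = D NOR B = LOW NOR LOW = HIGH
G5 = G3 XOR G4 = LOW XOR HIGH = HIGH
G6 = G2 OR G1 = HIGH OR HIGH = HIGH
G8 = G3 OR F = LOW OR HIGH = HIGH
G11 = G5 NOR G2 = HIGH NOR HIGH = LOW
G13 = G8 XNOR G11 = HIGH XNOR LOW = LOW
G16 = G13 AND G4 = LOW AND HIGH = LOW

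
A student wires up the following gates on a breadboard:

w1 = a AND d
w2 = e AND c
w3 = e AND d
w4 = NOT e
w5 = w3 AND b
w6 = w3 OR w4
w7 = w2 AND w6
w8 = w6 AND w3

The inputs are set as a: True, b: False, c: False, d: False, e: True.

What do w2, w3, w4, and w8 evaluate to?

w2 = False, w3 = False, w4 = False, w8 = False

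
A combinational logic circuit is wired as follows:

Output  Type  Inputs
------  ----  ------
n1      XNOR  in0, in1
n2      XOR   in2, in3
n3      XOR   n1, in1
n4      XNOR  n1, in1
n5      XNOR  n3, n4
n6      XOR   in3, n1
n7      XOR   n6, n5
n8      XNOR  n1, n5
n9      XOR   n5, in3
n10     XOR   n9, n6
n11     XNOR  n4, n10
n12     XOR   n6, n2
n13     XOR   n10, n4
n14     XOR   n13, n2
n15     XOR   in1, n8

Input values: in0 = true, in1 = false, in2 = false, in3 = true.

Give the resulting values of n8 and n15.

n1 = in0 XNOR in1 = true XNOR false = false
n3 = n1 XOR in1 = false XOR false = false
n4 = n1 XNOR in1 = false XNOR false = true
n5 = n3 XNOR n4 = false XNOR true = false
n8 = n1 XNOR n5 = false XNOR false = true
n15 = in1 XOR n8 = false XOR true = true

n8 = true; n15 = true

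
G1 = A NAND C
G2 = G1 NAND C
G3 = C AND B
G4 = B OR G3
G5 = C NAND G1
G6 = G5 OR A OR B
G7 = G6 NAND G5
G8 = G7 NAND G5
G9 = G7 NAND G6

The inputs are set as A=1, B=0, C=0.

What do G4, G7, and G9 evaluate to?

G1 = A NAND C = 1 NAND 0 = 1
G3 = C AND B = 0 AND 0 = 0
G4 = B OR G3 = 0 OR 0 = 0
G5 = C NAND G1 = 0 NAND 1 = 1
G6 = G5 OR A OR B = 1 OR 1 OR 0 = 1
G7 = G6 NAND G5 = 1 NAND 1 = 0
G9 = G7 NAND G6 = 0 NAND 1 = 1

G4 = 0; G7 = 0; G9 = 1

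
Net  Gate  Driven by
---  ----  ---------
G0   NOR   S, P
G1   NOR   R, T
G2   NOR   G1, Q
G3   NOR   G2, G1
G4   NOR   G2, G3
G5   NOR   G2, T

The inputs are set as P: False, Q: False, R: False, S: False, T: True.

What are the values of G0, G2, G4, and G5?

G0 = S NOR P = False NOR False = True
G1 = R NOR T = False NOR True = False
G2 = G1 NOR Q = False NOR False = True
G3 = G2 NOR G1 = True NOR False = False
G4 = G2 NOR G3 = True NOR False = False
G5 = G2 NOR T = True NOR True = False

G0 = True, G2 = True, G4 = False, G5 = False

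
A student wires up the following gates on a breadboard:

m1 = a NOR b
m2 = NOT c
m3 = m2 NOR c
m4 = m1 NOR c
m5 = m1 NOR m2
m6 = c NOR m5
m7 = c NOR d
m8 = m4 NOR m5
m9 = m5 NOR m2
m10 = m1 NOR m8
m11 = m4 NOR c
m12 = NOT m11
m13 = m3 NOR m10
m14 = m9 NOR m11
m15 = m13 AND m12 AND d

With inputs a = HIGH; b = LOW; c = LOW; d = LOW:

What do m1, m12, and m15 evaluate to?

m1 = a NOR b = HIGH NOR LOW = LOW
m2 = NOT c = NOT LOW = HIGH
m3 = m2 NOR c = HIGH NOR LOW = LOW
m4 = m1 NOR c = LOW NOR LOW = HIGH
m5 = m1 NOR m2 = LOW NOR HIGH = LOW
m8 = m4 NOR m5 = HIGH NOR LOW = LOW
m10 = m1 NOR m8 = LOW NOR LOW = HIGH
m11 = m4 NOR c = HIGH NOR LOW = LOW
m12 = NOT m11 = NOT LOW = HIGH
m13 = m3 NOR m10 = LOW NOR HIGH = LOW
m15 = m13 AND m12 AND d = LOW AND HIGH AND LOW = LOW

m1 = LOW  m12 = HIGH  m15 = LOW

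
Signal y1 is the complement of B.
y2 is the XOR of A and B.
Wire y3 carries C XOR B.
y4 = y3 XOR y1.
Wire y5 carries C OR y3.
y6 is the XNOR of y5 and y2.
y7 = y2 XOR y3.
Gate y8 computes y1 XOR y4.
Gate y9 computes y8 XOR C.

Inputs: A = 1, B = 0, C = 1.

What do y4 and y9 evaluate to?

y1 = NOT B = NOT 0 = 1
y3 = C XOR B = 1 XOR 0 = 1
y4 = y3 XOR y1 = 1 XOR 1 = 0
y8 = y1 XOR y4 = 1 XOR 0 = 1
y9 = y8 XOR C = 1 XOR 1 = 0

y4 = 0, y9 = 0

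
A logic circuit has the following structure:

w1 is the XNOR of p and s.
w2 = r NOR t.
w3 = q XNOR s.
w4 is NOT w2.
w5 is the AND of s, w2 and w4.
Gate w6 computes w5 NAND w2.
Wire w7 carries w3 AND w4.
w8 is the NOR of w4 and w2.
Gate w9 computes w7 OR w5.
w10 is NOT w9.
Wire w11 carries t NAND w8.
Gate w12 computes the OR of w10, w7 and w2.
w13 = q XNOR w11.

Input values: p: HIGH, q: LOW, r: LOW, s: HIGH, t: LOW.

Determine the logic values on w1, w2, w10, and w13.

w1 = HIGH, w2 = HIGH, w10 = HIGH, w13 = LOW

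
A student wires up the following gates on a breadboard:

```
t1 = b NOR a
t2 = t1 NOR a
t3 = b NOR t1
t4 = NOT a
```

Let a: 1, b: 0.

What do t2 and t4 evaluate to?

t2 = 0, t4 = 0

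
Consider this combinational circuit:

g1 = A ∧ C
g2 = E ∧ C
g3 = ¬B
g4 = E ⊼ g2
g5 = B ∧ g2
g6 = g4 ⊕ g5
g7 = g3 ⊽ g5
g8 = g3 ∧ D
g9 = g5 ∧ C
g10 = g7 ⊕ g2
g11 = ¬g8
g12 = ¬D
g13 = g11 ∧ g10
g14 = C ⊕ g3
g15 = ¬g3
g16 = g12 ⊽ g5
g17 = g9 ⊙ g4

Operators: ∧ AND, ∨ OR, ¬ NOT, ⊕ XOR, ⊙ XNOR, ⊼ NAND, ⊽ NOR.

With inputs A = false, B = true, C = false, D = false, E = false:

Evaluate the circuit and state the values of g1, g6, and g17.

g1 = false, g6 = true, g17 = false

g1 = A AND C = false AND false = false
g2 = E AND C = false AND false = false
g4 = E NAND g2 = false NAND false = true
g5 = B AND g2 = true AND false = false
g6 = g4 XOR g5 = true XOR false = true
g9 = g5 AND C = false AND false = false
g17 = g9 XNOR g4 = false XNOR true = false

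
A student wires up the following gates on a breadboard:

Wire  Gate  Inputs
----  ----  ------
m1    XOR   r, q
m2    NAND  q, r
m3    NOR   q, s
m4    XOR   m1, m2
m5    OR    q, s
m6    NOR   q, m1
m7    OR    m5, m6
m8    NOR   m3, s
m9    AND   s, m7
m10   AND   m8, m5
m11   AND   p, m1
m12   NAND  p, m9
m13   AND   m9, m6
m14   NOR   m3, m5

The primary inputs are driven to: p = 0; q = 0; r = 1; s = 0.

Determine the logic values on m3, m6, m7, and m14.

m1 = r XOR q = 1 XOR 0 = 1
m3 = q NOR s = 0 NOR 0 = 1
m5 = q OR s = 0 OR 0 = 0
m6 = q NOR m1 = 0 NOR 1 = 0
m7 = m5 OR m6 = 0 OR 0 = 0
m14 = m3 NOR m5 = 1 NOR 0 = 0

m3 = 1, m6 = 0, m7 = 0, m14 = 0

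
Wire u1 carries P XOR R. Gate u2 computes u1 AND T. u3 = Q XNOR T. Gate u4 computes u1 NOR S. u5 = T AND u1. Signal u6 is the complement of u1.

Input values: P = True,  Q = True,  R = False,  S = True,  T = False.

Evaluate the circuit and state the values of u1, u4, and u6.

u1 = P XOR R = True XOR False = True
u4 = u1 NOR S = True NOR True = False
u6 = NOT u1 = NOT True = False

u1 = True  u4 = False  u6 = False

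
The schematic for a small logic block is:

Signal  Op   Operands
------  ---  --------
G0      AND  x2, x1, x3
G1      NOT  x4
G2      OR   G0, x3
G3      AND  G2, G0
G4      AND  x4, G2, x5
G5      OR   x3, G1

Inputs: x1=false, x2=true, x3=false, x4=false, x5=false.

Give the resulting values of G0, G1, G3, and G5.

G0 = x2 AND x1 AND x3 = true AND false AND false = false
G1 = NOT x4 = NOT false = true
G2 = G0 OR x3 = false OR false = false
G3 = G2 AND G0 = false AND false = false
G5 = x3 OR G1 = false OR true = true

G0 = false  G1 = true  G3 = false  G5 = true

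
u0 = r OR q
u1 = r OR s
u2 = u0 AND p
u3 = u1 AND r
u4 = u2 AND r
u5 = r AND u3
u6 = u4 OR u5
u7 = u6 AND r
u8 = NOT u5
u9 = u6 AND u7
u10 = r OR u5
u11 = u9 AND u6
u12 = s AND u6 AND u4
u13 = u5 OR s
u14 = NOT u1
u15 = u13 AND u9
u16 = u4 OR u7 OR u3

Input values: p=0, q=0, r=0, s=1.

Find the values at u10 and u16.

u0 = r OR q = 0 OR 0 = 0
u1 = r OR s = 0 OR 1 = 1
u2 = u0 AND p = 0 AND 0 = 0
u3 = u1 AND r = 1 AND 0 = 0
u4 = u2 AND r = 0 AND 0 = 0
u5 = r AND u3 = 0 AND 0 = 0
u6 = u4 OR u5 = 0 OR 0 = 0
u7 = u6 AND r = 0 AND 0 = 0
u10 = r OR u5 = 0 OR 0 = 0
u16 = u4 OR u7 OR u3 = 0 OR 0 OR 0 = 0

u10 = 0; u16 = 0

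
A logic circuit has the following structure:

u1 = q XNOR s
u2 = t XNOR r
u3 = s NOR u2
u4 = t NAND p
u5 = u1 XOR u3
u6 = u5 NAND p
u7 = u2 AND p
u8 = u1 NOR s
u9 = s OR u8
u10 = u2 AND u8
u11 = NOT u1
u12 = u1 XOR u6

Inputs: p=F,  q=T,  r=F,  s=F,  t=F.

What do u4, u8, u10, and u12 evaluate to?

u4 = T; u8 = T; u10 = T; u12 = T

u1 = q XNOR s = T XNOR F = F
u2 = t XNOR r = F XNOR F = T
u3 = s NOR u2 = F NOR T = F
u4 = t NAND p = F NAND F = T
u5 = u1 XOR u3 = F XOR F = F
u6 = u5 NAND p = F NAND F = T
u8 = u1 NOR s = F NOR F = T
u10 = u2 AND u8 = T AND T = T
u12 = u1 XOR u6 = F XOR T = T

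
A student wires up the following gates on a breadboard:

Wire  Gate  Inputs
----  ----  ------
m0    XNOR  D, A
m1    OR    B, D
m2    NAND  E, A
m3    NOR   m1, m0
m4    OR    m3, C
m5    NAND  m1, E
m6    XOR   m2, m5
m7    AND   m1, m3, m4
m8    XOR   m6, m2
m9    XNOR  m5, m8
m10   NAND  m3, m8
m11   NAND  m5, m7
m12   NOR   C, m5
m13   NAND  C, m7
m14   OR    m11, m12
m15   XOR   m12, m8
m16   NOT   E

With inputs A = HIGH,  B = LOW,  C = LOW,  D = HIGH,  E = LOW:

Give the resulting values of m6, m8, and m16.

m6 = LOW, m8 = HIGH, m16 = HIGH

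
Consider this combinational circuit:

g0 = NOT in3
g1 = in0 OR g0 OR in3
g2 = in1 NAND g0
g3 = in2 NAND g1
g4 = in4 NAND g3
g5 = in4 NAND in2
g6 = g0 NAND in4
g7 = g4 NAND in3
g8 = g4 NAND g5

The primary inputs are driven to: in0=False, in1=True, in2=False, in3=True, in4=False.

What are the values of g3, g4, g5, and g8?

g0 = NOT in3 = NOT True = False
g1 = in0 OR g0 OR in3 = False OR False OR True = True
g3 = in2 NAND g1 = False NAND True = True
g4 = in4 NAND g3 = False NAND True = True
g5 = in4 NAND in2 = False NAND False = True
g8 = g4 NAND g5 = True NAND True = False

g3 = True, g4 = True, g5 = True, g8 = False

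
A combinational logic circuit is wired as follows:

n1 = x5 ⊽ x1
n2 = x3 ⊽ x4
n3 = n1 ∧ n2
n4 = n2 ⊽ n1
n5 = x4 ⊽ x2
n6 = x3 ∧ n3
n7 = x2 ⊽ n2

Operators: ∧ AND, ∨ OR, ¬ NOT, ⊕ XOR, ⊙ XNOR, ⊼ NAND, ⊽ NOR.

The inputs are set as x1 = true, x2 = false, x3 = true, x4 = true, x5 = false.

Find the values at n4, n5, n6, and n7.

n1 = x5 NOR x1 = false NOR true = false
n2 = x3 NOR x4 = true NOR true = false
n3 = n1 AND n2 = false AND false = false
n4 = n2 NOR n1 = false NOR false = true
n5 = x4 NOR x2 = true NOR false = false
n6 = x3 AND n3 = true AND false = false
n7 = x2 NOR n2 = false NOR false = true

n4 = true, n5 = false, n6 = false, n7 = true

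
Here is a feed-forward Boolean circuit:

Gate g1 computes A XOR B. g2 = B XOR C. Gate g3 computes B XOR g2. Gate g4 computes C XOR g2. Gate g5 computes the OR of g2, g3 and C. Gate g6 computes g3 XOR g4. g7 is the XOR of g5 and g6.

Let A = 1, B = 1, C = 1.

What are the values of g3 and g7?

g2 = B XOR C = 1 XOR 1 = 0
g3 = B XOR g2 = 1 XOR 0 = 1
g4 = C XOR g2 = 1 XOR 0 = 1
g5 = g2 OR g3 OR C = 0 OR 1 OR 1 = 1
g6 = g3 XOR g4 = 1 XOR 1 = 0
g7 = g5 XOR g6 = 1 XOR 0 = 1

g3 = 1, g7 = 1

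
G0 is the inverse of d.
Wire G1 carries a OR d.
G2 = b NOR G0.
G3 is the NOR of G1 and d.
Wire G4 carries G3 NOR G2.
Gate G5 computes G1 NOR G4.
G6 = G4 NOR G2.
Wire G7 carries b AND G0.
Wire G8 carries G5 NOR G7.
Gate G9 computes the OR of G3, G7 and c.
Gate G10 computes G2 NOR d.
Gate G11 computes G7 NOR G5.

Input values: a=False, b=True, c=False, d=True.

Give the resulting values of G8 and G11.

G0 = NOT d = NOT True = False
G1 = a OR d = False OR True = True
G2 = b NOR G0 = True NOR False = False
G3 = G1 NOR d = True NOR True = False
G4 = G3 NOR G2 = False NOR False = True
G5 = G1 NOR G4 = True NOR True = False
G7 = b AND G0 = True AND False = False
G8 = G5 NOR G7 = False NOR False = True
G11 = G7 NOR G5 = False NOR False = True

G8 = True, G11 = True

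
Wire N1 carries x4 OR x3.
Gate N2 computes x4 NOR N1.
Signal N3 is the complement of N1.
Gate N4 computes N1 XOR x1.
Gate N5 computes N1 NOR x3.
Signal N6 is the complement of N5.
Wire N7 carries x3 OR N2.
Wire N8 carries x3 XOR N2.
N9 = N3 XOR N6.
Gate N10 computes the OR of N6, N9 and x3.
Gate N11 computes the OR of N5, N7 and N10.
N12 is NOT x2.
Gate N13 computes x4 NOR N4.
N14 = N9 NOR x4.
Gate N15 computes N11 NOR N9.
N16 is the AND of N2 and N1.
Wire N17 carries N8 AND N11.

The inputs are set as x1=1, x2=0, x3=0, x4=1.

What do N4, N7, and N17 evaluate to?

N4 = 0, N7 = 0, N17 = 0

N1 = x4 OR x3 = 1 OR 0 = 1
N2 = x4 NOR N1 = 1 NOR 1 = 0
N3 = NOT N1 = NOT 1 = 0
N4 = N1 XOR x1 = 1 XOR 1 = 0
N5 = N1 NOR x3 = 1 NOR 0 = 0
N6 = NOT N5 = NOT 0 = 1
N7 = x3 OR N2 = 0 OR 0 = 0
N8 = x3 XOR N2 = 0 XOR 0 = 0
N9 = N3 XOR N6 = 0 XOR 1 = 1
N10 = N6 OR N9 OR x3 = 1 OR 1 OR 0 = 1
N11 = N5 OR N7 OR N10 = 0 OR 0 OR 1 = 1
N17 = N8 AND N11 = 0 AND 1 = 0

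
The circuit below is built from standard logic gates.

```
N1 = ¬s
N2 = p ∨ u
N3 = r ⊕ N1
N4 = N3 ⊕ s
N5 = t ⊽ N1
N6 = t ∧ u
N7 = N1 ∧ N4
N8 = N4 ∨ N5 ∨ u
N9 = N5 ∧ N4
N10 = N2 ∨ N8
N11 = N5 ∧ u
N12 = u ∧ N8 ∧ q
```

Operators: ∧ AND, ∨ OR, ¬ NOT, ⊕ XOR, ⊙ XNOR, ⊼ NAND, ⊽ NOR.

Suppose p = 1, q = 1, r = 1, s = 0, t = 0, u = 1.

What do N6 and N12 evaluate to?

N1 = NOT s = NOT 0 = 1
N3 = r XOR N1 = 1 XOR 1 = 0
N4 = N3 XOR s = 0 XOR 0 = 0
N5 = t NOR N1 = 0 NOR 1 = 0
N6 = t AND u = 0 AND 1 = 0
N8 = N4 OR N5 OR u = 0 OR 0 OR 1 = 1
N12 = u AND N8 AND q = 1 AND 1 AND 1 = 1

N6 = 0, N12 = 1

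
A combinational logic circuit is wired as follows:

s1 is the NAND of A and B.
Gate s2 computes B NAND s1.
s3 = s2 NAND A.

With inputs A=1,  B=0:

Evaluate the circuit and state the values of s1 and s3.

s1 = 1, s3 = 0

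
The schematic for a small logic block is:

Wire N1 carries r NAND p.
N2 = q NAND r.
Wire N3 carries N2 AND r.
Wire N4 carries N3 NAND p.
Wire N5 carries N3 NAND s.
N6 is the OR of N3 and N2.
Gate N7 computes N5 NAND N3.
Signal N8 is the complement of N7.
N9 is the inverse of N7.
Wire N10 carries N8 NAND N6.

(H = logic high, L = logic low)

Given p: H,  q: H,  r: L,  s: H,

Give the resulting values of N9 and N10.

N2 = q NAND r = H NAND L = H
N3 = N2 AND r = H AND L = L
N5 = N3 NAND s = L NAND H = H
N6 = N3 OR N2 = L OR H = H
N7 = N5 NAND N3 = H NAND L = H
N8 = NOT N7 = NOT H = L
N9 = NOT N7 = NOT H = L
N10 = N8 NAND N6 = L NAND H = H

N9 = L  N10 = H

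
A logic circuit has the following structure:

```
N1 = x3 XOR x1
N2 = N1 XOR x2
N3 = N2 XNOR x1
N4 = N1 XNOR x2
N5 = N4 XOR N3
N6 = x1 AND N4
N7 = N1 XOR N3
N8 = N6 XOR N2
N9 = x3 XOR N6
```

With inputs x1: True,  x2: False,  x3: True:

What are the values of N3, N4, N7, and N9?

N3 = False  N4 = True  N7 = False  N9 = False

N1 = x3 XOR x1 = True XOR True = False
N2 = N1 XOR x2 = False XOR False = False
N3 = N2 XNOR x1 = False XNOR True = False
N4 = N1 XNOR x2 = False XNOR False = True
N6 = x1 AND N4 = True AND True = True
N7 = N1 XOR N3 = False XOR False = False
N9 = x3 XOR N6 = True XOR True = False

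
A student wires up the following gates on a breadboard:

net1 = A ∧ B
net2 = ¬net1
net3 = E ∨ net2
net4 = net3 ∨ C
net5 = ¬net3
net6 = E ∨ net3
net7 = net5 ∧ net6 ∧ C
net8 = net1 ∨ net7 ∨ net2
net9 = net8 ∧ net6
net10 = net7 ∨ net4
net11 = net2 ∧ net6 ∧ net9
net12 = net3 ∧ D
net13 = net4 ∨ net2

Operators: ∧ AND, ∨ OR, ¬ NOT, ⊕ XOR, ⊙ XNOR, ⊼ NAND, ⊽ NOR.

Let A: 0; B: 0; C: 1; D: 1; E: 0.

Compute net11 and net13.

net11 = 1, net13 = 1

net1 = A AND B = 0 AND 0 = 0
net2 = NOT net1 = NOT 0 = 1
net3 = E OR net2 = 0 OR 1 = 1
net4 = net3 OR C = 1 OR 1 = 1
net5 = NOT net3 = NOT 1 = 0
net6 = E OR net3 = 0 OR 1 = 1
net7 = net5 AND net6 AND C = 0 AND 1 AND 1 = 0
net8 = net1 OR net7 OR net2 = 0 OR 0 OR 1 = 1
net9 = net8 AND net6 = 1 AND 1 = 1
net11 = net2 AND net6 AND net9 = 1 AND 1 AND 1 = 1
net13 = net4 OR net2 = 1 OR 1 = 1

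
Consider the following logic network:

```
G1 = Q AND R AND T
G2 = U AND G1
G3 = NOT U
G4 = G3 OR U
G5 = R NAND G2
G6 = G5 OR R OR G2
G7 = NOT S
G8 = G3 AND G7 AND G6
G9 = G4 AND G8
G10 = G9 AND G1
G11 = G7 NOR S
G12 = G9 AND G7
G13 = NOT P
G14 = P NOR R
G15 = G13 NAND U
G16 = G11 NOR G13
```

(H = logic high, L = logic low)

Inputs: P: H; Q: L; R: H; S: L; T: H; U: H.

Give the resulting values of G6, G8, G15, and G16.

G6 = H, G8 = L, G15 = H, G16 = H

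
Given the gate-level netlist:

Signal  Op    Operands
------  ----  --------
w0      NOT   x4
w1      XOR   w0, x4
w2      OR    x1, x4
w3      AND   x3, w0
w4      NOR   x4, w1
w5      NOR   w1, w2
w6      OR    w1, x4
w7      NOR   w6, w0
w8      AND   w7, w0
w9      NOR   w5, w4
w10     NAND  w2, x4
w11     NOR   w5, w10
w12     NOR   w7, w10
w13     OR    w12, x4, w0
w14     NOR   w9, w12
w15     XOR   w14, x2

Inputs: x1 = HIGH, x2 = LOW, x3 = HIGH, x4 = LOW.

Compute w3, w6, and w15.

w3 = HIGH, w6 = HIGH, w15 = LOW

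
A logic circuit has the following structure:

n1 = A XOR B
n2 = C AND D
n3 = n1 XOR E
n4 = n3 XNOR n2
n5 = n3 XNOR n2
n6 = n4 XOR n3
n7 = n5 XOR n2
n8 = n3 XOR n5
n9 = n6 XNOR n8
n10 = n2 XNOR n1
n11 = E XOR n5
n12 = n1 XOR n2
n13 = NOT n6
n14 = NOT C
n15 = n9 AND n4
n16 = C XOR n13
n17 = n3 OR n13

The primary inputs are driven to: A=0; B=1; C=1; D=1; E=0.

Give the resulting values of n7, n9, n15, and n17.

n1 = A XOR B = 0 XOR 1 = 1
n2 = C AND D = 1 AND 1 = 1
n3 = n1 XOR E = 1 XOR 0 = 1
n4 = n3 XNOR n2 = 1 XNOR 1 = 1
n5 = n3 XNOR n2 = 1 XNOR 1 = 1
n6 = n4 XOR n3 = 1 XOR 1 = 0
n7 = n5 XOR n2 = 1 XOR 1 = 0
n8 = n3 XOR n5 = 1 XOR 1 = 0
n9 = n6 XNOR n8 = 0 XNOR 0 = 1
n13 = NOT n6 = NOT 0 = 1
n15 = n9 AND n4 = 1 AND 1 = 1
n17 = n3 OR n13 = 1 OR 1 = 1

n7 = 0  n9 = 1  n15 = 1  n17 = 1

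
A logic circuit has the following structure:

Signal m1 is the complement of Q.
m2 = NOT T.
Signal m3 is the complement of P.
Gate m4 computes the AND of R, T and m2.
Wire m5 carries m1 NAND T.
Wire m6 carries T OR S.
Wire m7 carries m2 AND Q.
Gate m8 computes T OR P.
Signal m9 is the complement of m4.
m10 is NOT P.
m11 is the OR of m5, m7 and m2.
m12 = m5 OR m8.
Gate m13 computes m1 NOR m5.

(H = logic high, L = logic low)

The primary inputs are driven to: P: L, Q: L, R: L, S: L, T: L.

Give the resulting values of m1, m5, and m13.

m1 = H, m5 = H, m13 = L

m1 = NOT Q = NOT L = H
m5 = m1 NAND T = H NAND L = H
m13 = m1 NOR m5 = H NOR H = L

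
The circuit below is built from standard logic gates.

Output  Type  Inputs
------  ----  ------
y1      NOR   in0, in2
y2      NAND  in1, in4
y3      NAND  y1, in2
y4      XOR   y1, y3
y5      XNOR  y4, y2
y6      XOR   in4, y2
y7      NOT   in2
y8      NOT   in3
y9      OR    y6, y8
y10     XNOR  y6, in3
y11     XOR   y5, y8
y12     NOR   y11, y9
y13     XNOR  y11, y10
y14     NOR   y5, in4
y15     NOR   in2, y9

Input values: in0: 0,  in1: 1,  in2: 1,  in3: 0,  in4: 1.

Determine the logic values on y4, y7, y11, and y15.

y4 = 1  y7 = 0  y11 = 1  y15 = 0

y1 = in0 NOR in2 = 0 NOR 1 = 0
y2 = in1 NAND in4 = 1 NAND 1 = 0
y3 = y1 NAND in2 = 0 NAND 1 = 1
y4 = y1 XOR y3 = 0 XOR 1 = 1
y5 = y4 XNOR y2 = 1 XNOR 0 = 0
y6 = in4 XOR y2 = 1 XOR 0 = 1
y7 = NOT in2 = NOT 1 = 0
y8 = NOT in3 = NOT 0 = 1
y9 = y6 OR y8 = 1 OR 1 = 1
y11 = y5 XOR y8 = 0 XOR 1 = 1
y15 = in2 NOR y9 = 1 NOR 1 = 0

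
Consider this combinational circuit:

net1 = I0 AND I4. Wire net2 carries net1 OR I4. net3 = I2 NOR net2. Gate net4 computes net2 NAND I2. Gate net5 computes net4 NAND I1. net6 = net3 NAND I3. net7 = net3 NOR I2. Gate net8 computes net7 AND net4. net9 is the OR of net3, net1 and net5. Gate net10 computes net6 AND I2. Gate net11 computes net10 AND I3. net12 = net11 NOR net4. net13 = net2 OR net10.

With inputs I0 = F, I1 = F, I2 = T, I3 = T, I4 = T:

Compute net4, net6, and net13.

net4 = F, net6 = T, net13 = T

net1 = I0 AND I4 = F AND T = F
net2 = net1 OR I4 = F OR T = T
net3 = I2 NOR net2 = T NOR T = F
net4 = net2 NAND I2 = T NAND T = F
net6 = net3 NAND I3 = F NAND T = T
net10 = net6 AND I2 = T AND T = T
net13 = net2 OR net10 = T OR T = T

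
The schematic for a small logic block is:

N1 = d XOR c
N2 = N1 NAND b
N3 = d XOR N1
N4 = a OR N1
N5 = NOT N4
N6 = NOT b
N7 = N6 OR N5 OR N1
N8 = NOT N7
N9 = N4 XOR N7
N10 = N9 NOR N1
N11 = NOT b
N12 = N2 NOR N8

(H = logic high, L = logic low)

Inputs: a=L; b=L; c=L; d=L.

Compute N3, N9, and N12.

N3 = L, N9 = H, N12 = L

N1 = d XOR c = L XOR L = L
N2 = N1 NAND b = L NAND L = H
N3 = d XOR N1 = L XOR L = L
N4 = a OR N1 = L OR L = L
N5 = NOT N4 = NOT L = H
N6 = NOT b = NOT L = H
N7 = N6 OR N5 OR N1 = H OR H OR L = H
N8 = NOT N7 = NOT H = L
N9 = N4 XOR N7 = L XOR H = H
N12 = N2 NOR N8 = H NOR L = L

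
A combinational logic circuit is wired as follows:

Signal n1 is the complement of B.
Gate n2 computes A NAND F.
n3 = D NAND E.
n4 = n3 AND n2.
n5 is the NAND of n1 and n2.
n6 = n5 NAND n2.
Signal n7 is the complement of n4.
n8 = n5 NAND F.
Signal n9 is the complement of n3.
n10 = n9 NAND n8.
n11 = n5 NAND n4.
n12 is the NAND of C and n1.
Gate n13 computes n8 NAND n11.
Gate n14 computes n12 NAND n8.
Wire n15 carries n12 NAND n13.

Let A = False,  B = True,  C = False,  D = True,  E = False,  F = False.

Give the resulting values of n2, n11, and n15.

n1 = NOT B = NOT True = False
n2 = A NAND F = False NAND False = True
n3 = D NAND E = True NAND False = True
n4 = n3 AND n2 = True AND True = True
n5 = n1 NAND n2 = False NAND True = True
n8 = n5 NAND F = True NAND False = True
n11 = n5 NAND n4 = True NAND True = False
n12 = C NAND n1 = False NAND False = True
n13 = n8 NAND n11 = True NAND False = True
n15 = n12 NAND n13 = True NAND True = False

n2 = True; n11 = False; n15 = False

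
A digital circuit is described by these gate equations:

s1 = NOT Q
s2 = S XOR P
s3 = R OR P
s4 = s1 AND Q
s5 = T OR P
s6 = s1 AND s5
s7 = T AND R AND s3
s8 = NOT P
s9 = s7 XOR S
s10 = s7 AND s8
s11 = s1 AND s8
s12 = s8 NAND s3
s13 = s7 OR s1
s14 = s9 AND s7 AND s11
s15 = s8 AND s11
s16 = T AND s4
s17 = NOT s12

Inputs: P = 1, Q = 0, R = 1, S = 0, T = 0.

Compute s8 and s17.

s8 = 0, s17 = 0

s3 = R OR P = 1 OR 1 = 1
s8 = NOT P = NOT 1 = 0
s12 = s8 NAND s3 = 0 NAND 1 = 1
s17 = NOT s12 = NOT 1 = 0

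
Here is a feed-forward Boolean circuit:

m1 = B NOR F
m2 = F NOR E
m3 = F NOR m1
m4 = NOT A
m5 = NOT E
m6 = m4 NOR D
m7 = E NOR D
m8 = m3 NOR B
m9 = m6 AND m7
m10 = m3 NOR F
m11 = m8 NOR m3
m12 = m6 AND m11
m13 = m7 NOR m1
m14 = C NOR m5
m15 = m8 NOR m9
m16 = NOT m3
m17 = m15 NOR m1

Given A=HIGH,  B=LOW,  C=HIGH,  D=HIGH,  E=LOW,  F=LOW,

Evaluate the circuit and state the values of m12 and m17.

m12 = LOW, m17 = LOW

m1 = B NOR F = LOW NOR LOW = HIGH
m3 = F NOR m1 = LOW NOR HIGH = LOW
m4 = NOT A = NOT HIGH = LOW
m6 = m4 NOR D = LOW NOR HIGH = LOW
m7 = E NOR D = LOW NOR HIGH = LOW
m8 = m3 NOR B = LOW NOR LOW = HIGH
m9 = m6 AND m7 = LOW AND LOW = LOW
m11 = m8 NOR m3 = HIGH NOR LOW = LOW
m12 = m6 AND m11 = LOW AND LOW = LOW
m15 = m8 NOR m9 = HIGH NOR LOW = LOW
m17 = m15 NOR m1 = LOW NOR HIGH = LOW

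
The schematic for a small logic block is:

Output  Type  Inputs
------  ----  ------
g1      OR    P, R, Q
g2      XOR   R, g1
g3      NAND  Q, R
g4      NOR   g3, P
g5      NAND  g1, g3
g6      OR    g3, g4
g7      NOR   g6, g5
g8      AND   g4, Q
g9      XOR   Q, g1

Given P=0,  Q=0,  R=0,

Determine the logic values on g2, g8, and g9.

g1 = P OR R OR Q = 0 OR 0 OR 0 = 0
g2 = R XOR g1 = 0 XOR 0 = 0
g3 = Q NAND R = 0 NAND 0 = 1
g4 = g3 NOR P = 1 NOR 0 = 0
g8 = g4 AND Q = 0 AND 0 = 0
g9 = Q XOR g1 = 0 XOR 0 = 0

g2 = 0, g8 = 0, g9 = 0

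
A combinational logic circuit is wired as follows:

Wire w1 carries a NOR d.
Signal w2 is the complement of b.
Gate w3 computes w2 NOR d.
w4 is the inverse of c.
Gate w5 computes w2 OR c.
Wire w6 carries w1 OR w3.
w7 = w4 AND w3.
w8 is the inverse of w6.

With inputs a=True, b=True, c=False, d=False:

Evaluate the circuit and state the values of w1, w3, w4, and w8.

w1 = a NOR d = True NOR False = False
w2 = NOT b = NOT True = False
w3 = w2 NOR d = False NOR False = True
w4 = NOT c = NOT False = True
w6 = w1 OR w3 = False OR True = True
w8 = NOT w6 = NOT True = False

w1 = False, w3 = True, w4 = True, w8 = False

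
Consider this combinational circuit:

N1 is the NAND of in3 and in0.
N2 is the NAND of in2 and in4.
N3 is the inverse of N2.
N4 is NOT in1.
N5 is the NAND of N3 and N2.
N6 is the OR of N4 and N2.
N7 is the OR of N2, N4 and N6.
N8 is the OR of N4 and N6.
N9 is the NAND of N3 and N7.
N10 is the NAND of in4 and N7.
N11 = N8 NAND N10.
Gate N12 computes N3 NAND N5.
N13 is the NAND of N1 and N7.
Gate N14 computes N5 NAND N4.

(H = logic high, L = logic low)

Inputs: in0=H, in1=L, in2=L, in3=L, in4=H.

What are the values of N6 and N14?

N6 = H, N14 = L

N2 = in2 NAND in4 = L NAND H = H
N3 = NOT N2 = NOT H = L
N4 = NOT in1 = NOT L = H
N5 = N3 NAND N2 = L NAND H = H
N6 = N4 OR N2 = H OR H = H
N14 = N5 NAND N4 = H NAND H = L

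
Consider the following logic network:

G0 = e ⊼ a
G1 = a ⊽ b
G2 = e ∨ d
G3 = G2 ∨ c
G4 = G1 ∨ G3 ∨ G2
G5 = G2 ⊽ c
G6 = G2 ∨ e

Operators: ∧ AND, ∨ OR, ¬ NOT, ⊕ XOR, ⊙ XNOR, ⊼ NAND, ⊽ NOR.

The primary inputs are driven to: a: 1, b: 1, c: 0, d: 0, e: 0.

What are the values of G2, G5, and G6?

G2 = e OR d = 0 OR 0 = 0
G5 = G2 NOR c = 0 NOR 0 = 1
G6 = G2 OR e = 0 OR 0 = 0

G2 = 0  G5 = 1  G6 = 0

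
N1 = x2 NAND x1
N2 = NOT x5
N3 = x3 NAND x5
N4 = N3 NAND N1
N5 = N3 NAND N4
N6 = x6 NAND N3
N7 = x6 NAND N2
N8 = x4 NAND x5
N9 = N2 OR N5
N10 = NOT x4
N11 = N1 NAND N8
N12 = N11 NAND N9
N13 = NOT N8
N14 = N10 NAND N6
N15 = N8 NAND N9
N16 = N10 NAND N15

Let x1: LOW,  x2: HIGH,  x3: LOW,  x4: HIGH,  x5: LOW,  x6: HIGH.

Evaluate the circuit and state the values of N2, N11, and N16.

N2 = HIGH  N11 = LOW  N16 = HIGH

N1 = x2 NAND x1 = HIGH NAND LOW = HIGH
N2 = NOT x5 = NOT LOW = HIGH
N3 = x3 NAND x5 = LOW NAND LOW = HIGH
N4 = N3 NAND N1 = HIGH NAND HIGH = LOW
N5 = N3 NAND N4 = HIGH NAND LOW = HIGH
N8 = x4 NAND x5 = HIGH NAND LOW = HIGH
N9 = N2 OR N5 = HIGH OR HIGH = HIGH
N10 = NOT x4 = NOT HIGH = LOW
N11 = N1 NAND N8 = HIGH NAND HIGH = LOW
N15 = N8 NAND N9 = HIGH NAND HIGH = LOW
N16 = N10 NAND N15 = LOW NAND LOW = HIGH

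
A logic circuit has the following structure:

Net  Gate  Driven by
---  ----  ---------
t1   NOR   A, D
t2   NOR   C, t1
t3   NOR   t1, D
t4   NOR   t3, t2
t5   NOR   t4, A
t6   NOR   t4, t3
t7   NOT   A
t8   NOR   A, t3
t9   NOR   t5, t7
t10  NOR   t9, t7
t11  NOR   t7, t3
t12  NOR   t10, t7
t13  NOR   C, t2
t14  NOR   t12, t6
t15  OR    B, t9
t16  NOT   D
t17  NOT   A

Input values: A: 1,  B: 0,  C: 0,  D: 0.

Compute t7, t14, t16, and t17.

t1 = A NOR D = 1 NOR 0 = 0
t2 = C NOR t1 = 0 NOR 0 = 1
t3 = t1 NOR D = 0 NOR 0 = 1
t4 = t3 NOR t2 = 1 NOR 1 = 0
t5 = t4 NOR A = 0 NOR 1 = 0
t6 = t4 NOR t3 = 0 NOR 1 = 0
t7 = NOT A = NOT 1 = 0
t9 = t5 NOR t7 = 0 NOR 0 = 1
t10 = t9 NOR t7 = 1 NOR 0 = 0
t12 = t10 NOR t7 = 0 NOR 0 = 1
t14 = t12 NOR t6 = 1 NOR 0 = 0
t16 = NOT D = NOT 0 = 1
t17 = NOT A = NOT 1 = 0

t7 = 0  t14 = 0  t16 = 1  t17 = 0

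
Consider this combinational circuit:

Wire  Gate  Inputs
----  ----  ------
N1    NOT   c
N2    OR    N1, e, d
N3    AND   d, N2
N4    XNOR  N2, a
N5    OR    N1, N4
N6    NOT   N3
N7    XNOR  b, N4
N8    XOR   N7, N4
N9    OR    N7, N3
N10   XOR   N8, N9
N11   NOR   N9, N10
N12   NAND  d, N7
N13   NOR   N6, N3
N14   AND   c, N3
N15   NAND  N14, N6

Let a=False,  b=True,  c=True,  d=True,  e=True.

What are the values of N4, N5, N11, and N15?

N1 = NOT c = NOT True = False
N2 = N1 OR e OR d = False OR True OR True = True
N3 = d AND N2 = True AND True = True
N4 = N2 XNOR a = True XNOR False = False
N5 = N1 OR N4 = False OR False = False
N6 = NOT N3 = NOT True = False
N7 = b XNOR N4 = True XNOR False = False
N8 = N7 XOR N4 = False XOR False = False
N9 = N7 OR N3 = False OR True = True
N10 = N8 XOR N9 = False XOR True = True
N11 = N9 NOR N10 = True NOR True = False
N14 = c AND N3 = True AND True = True
N15 = N14 NAND N6 = True NAND False = True

N4 = False, N5 = False, N11 = False, N15 = True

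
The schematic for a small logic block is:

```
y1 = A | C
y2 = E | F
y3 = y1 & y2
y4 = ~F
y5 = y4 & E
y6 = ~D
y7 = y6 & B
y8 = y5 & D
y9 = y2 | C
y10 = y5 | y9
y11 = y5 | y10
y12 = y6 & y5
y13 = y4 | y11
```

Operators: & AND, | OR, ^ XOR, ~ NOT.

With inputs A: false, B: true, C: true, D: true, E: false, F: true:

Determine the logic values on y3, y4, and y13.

y1 = A OR C = false OR true = true
y2 = E OR F = false OR true = true
y3 = y1 AND y2 = true AND true = true
y4 = NOT F = NOT true = false
y5 = y4 AND E = false AND false = false
y9 = y2 OR C = true OR true = true
y10 = y5 OR y9 = false OR true = true
y11 = y5 OR y10 = false OR true = true
y13 = y4 OR y11 = false OR true = true

y3 = true, y4 = false, y13 = true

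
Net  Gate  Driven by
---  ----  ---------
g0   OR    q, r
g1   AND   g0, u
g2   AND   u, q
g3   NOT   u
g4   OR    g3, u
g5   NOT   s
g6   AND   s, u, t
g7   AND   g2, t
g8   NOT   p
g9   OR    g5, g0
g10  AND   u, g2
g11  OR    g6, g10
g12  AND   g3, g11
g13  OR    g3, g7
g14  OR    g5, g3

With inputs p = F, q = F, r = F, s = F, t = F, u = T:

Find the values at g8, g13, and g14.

g8 = T  g13 = F  g14 = T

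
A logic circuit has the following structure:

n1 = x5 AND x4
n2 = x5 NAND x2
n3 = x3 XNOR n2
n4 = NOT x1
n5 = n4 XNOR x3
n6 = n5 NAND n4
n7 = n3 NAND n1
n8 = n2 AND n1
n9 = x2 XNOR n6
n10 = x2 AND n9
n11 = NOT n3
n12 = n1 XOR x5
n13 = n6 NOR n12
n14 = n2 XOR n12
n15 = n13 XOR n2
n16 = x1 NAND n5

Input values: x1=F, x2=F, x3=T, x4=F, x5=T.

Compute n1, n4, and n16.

n1 = x5 AND x4 = T AND F = F
n4 = NOT x1 = NOT F = T
n5 = n4 XNOR x3 = T XNOR T = T
n16 = x1 NAND n5 = F NAND T = T

n1 = F, n4 = T, n16 = T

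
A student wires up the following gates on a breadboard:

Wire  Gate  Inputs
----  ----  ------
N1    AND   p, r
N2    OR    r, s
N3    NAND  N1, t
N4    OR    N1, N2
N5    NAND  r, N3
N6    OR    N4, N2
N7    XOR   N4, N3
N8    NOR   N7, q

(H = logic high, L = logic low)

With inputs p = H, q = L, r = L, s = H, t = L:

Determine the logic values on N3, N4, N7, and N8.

N3 = H, N4 = H, N7 = L, N8 = H

N1 = p AND r = H AND L = L
N2 = r OR s = L OR H = H
N3 = N1 NAND t = L NAND L = H
N4 = N1 OR N2 = L OR H = H
N7 = N4 XOR N3 = H XOR H = L
N8 = N7 NOR q = L NOR L = H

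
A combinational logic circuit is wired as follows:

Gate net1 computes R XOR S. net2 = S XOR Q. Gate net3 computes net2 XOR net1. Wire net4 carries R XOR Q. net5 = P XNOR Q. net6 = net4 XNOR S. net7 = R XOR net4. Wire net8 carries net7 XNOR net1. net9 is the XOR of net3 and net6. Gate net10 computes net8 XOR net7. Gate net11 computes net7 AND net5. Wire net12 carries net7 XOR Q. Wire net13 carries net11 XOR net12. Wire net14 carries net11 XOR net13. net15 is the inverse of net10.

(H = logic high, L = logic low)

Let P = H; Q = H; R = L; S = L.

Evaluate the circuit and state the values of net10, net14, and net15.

net1 = R XOR S = L XOR L = L
net4 = R XOR Q = L XOR H = H
net5 = P XNOR Q = H XNOR H = H
net7 = R XOR net4 = L XOR H = H
net8 = net7 XNOR net1 = H XNOR L = L
net10 = net8 XOR net7 = L XOR H = H
net11 = net7 AND net5 = H AND H = H
net12 = net7 XOR Q = H XOR H = L
net13 = net11 XOR net12 = H XOR L = H
net14 = net11 XOR net13 = H XOR H = L
net15 = NOT net10 = NOT H = L

net10 = H; net14 = L; net15 = L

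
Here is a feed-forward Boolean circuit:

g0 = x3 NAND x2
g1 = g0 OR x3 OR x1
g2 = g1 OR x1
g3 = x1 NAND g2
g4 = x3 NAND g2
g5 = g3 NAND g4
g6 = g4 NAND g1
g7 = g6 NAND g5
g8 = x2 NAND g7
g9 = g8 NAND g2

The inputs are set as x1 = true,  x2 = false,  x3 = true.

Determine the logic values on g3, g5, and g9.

g0 = x3 NAND x2 = true NAND false = true
g1 = g0 OR x3 OR x1 = true OR true OR true = true
g2 = g1 OR x1 = true OR true = true
g3 = x1 NAND g2 = true NAND true = false
g4 = x3 NAND g2 = true NAND true = false
g5 = g3 NAND g4 = false NAND false = true
g6 = g4 NAND g1 = false NAND true = true
g7 = g6 NAND g5 = true NAND true = false
g8 = x2 NAND g7 = false NAND false = true
g9 = g8 NAND g2 = true NAND true = false

g3 = false; g5 = true; g9 = false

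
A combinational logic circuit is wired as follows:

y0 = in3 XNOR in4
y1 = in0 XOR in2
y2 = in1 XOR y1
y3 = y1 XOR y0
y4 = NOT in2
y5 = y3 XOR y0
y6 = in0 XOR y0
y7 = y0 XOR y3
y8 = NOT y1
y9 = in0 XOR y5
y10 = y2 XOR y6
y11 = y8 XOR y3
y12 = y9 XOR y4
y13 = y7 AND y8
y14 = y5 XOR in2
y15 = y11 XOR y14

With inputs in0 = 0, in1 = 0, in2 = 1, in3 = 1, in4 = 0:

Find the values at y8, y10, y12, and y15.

y0 = in3 XNOR in4 = 1 XNOR 0 = 0
y1 = in0 XOR in2 = 0 XOR 1 = 1
y2 = in1 XOR y1 = 0 XOR 1 = 1
y3 = y1 XOR y0 = 1 XOR 0 = 1
y4 = NOT in2 = NOT 1 = 0
y5 = y3 XOR y0 = 1 XOR 0 = 1
y6 = in0 XOR y0 = 0 XOR 0 = 0
y8 = NOT y1 = NOT 1 = 0
y9 = in0 XOR y5 = 0 XOR 1 = 1
y10 = y2 XOR y6 = 1 XOR 0 = 1
y11 = y8 XOR y3 = 0 XOR 1 = 1
y12 = y9 XOR y4 = 1 XOR 0 = 1
y14 = y5 XOR in2 = 1 XOR 1 = 0
y15 = y11 XOR y14 = 1 XOR 0 = 1

y8 = 0; y10 = 1; y12 = 1; y15 = 1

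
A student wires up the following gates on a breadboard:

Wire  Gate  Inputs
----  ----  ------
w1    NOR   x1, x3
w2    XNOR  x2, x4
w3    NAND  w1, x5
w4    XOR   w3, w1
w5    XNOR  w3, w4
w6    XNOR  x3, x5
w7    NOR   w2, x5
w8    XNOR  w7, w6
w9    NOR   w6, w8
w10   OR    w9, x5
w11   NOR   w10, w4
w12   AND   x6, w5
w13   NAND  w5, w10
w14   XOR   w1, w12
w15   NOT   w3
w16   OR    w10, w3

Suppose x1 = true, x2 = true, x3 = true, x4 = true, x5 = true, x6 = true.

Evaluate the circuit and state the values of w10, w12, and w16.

w10 = true  w12 = true  w16 = true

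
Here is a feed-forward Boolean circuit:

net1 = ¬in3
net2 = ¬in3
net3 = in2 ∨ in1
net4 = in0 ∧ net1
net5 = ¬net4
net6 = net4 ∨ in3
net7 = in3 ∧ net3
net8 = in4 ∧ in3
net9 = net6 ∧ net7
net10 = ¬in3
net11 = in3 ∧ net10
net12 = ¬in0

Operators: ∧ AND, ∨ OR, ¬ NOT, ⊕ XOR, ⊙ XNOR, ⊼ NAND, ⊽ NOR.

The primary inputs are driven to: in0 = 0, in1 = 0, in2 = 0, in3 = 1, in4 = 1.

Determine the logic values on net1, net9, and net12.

net1 = NOT in3 = NOT 1 = 0
net3 = in2 OR in1 = 0 OR 0 = 0
net4 = in0 AND net1 = 0 AND 0 = 0
net6 = net4 OR in3 = 0 OR 1 = 1
net7 = in3 AND net3 = 1 AND 0 = 0
net9 = net6 AND net7 = 1 AND 0 = 0
net12 = NOT in0 = NOT 0 = 1

net1 = 0, net9 = 0, net12 = 1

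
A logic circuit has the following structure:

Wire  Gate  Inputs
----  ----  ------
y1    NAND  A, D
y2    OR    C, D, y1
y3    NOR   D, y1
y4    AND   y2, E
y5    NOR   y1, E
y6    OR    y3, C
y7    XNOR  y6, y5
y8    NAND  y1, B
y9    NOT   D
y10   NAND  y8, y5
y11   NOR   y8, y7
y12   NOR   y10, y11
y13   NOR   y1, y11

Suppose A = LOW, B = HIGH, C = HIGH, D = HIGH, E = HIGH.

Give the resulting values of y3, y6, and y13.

y3 = LOW; y6 = HIGH; y13 = LOW

y1 = A NAND D = LOW NAND HIGH = HIGH
y3 = D NOR y1 = HIGH NOR HIGH = LOW
y5 = y1 NOR E = HIGH NOR HIGH = LOW
y6 = y3 OR C = LOW OR HIGH = HIGH
y7 = y6 XNOR y5 = HIGH XNOR LOW = LOW
y8 = y1 NAND B = HIGH NAND HIGH = LOW
y11 = y8 NOR y7 = LOW NOR LOW = HIGH
y13 = y1 NOR y11 = HIGH NOR HIGH = LOW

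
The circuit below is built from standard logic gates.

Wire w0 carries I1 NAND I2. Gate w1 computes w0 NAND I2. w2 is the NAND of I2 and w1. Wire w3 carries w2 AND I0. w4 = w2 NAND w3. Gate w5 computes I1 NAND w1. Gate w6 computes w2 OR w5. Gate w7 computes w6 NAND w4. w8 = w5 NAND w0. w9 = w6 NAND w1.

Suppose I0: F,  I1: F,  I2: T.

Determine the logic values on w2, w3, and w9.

w2 = T; w3 = F; w9 = T

w0 = I1 NAND I2 = F NAND T = T
w1 = w0 NAND I2 = T NAND T = F
w2 = I2 NAND w1 = T NAND F = T
w3 = w2 AND I0 = T AND F = F
w5 = I1 NAND w1 = F NAND F = T
w6 = w2 OR w5 = T OR T = T
w9 = w6 NAND w1 = T NAND F = T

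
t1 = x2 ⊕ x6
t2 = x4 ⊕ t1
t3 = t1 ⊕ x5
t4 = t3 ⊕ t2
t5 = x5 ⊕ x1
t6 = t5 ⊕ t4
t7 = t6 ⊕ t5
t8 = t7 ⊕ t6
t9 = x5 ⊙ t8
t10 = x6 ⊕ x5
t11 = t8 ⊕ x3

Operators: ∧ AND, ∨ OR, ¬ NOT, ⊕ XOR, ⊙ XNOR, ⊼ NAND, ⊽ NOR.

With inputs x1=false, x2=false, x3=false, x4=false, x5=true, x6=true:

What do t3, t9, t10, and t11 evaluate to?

t1 = x2 XOR x6 = false XOR true = true
t2 = x4 XOR t1 = false XOR true = true
t3 = t1 XOR x5 = true XOR true = false
t4 = t3 XOR t2 = false XOR true = true
t5 = x5 XOR x1 = true XOR false = true
t6 = t5 XOR t4 = true XOR true = false
t7 = t6 XOR t5 = false XOR true = true
t8 = t7 XOR t6 = true XOR false = true
t9 = x5 XNOR t8 = true XNOR true = true
t10 = x6 XOR x5 = true XOR true = false
t11 = t8 XOR x3 = true XOR false = true

t3 = false, t9 = true, t10 = false, t11 = true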